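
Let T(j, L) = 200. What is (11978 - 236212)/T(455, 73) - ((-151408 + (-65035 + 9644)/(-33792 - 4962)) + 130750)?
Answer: 37853745941/1937700 ≈ 19535.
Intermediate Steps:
(11978 - 236212)/T(455, 73) - ((-151408 + (-65035 + 9644)/(-33792 - 4962)) + 130750) = (11978 - 236212)/200 - ((-151408 + (-65035 + 9644)/(-33792 - 4962)) + 130750) = -224234*1/200 - ((-151408 - 55391/(-38754)) + 130750) = -112117/100 - ((-151408 - 55391*(-1/38754)) + 130750) = -112117/100 - ((-151408 + 55391/38754) + 130750) = -112117/100 - (-5867610241/38754 + 130750) = -112117/100 - 1*(-800524741/38754) = -112117/100 + 800524741/38754 = 37853745941/1937700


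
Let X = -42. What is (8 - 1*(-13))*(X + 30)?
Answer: -252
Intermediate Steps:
(8 - 1*(-13))*(X + 30) = (8 - 1*(-13))*(-42 + 30) = (8 + 13)*(-12) = 21*(-12) = -252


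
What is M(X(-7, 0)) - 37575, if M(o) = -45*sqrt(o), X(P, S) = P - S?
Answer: -37575 - 45*I*sqrt(7) ≈ -37575.0 - 119.06*I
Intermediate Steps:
M(X(-7, 0)) - 37575 = -45*sqrt(-7 - 1*0) - 37575 = -45*sqrt(-7 + 0) - 37575 = -45*I*sqrt(7) - 37575 = -37575 - 45*I*sqrt(7)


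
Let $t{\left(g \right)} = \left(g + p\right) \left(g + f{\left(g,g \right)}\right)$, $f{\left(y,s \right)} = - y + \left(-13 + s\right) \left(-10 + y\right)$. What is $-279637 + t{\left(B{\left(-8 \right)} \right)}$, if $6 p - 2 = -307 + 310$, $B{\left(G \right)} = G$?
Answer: $-282346$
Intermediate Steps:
$p = \frac{5}{6}$ ($p = \frac{1}{3} + \frac{-307 + 310}{6} = \frac{1}{3} + \frac{1}{6} \cdot 3 = \frac{1}{3} + \frac{1}{2} = \frac{5}{6} \approx 0.83333$)
$t{\left(g \right)} = \left(\frac{5}{6} + g\right) \left(130 + g^{2} - 23 g\right)$ ($t{\left(g \right)} = \left(g + \frac{5}{6}\right) \left(g + \left(130 - 14 g - 10 g + g g\right)\right) = \left(\frac{5}{6} + g\right) \left(g + \left(130 - 14 g - 10 g + g^{2}\right)\right) = \left(\frac{5}{6} + g\right) \left(g + \left(130 + g^{2} - 24 g\right)\right) = \left(\frac{5}{6} + g\right) \left(130 + g^{2} - 23 g\right)$)
$-279637 + t{\left(B{\left(-8 \right)} \right)} = -279637 + \left(\frac{325}{3} + \left(-8\right)^{3} - \frac{133 \left(-8\right)^{2}}{6} + \frac{665}{6} \left(-8\right)\right) = -279637 - 2709 = -282346$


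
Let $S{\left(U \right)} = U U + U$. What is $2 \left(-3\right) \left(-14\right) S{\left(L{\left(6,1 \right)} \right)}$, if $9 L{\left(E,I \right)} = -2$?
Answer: $- \frac{392}{27} \approx -14.519$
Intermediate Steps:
$L{\left(E,I \right)} = - \frac{2}{9}$ ($L{\left(E,I \right)} = \frac{1}{9} \left(-2\right) = - \frac{2}{9}$)
$S{\left(U \right)} = U + U^{2}$ ($S{\left(U \right)} = U^{2} + U = U + U^{2}$)
$2 \left(-3\right) \left(-14\right) S{\left(L{\left(6,1 \right)} \right)} = 2 \left(-3\right) \left(-14\right) \left(- \frac{2 \left(1 - \frac{2}{9}\right)}{9}\right) = \left(-6\right) \left(-14\right) \left(\left(- \frac{2}{9}\right) \frac{7}{9}\right) = 84 \left(- \frac{14}{81}\right) = - \frac{392}{27}$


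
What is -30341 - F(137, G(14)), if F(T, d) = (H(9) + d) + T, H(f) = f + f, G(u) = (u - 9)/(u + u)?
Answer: -853893/28 ≈ -30496.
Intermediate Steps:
G(u) = (-9 + u)/(2*u) (G(u) = (-9 + u)/((2*u)) = (-9 + u)*(1/(2*u)) = (-9 + u)/(2*u))
H(f) = 2*f
F(T, d) = 18 + T + d (F(T, d) = (2*9 + d) + T = (18 + d) + T = 18 + T + d)
-30341 - F(137, G(14)) = -30341 - (18 + 137 + (1/2)*(-9 + 14)/14) = -30341 - (18 + 137 + (1/2)*(1/14)*5) = -30341 - (18 + 137 + 5/28) = -30341 - 1*4345/28 = -30341 - 4345/28 = -853893/28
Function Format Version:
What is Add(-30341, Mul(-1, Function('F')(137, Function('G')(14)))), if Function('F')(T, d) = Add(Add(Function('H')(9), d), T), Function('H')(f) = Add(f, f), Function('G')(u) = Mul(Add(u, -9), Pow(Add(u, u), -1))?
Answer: Rational(-853893, 28) ≈ -30496.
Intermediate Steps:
Function('G')(u) = Mul(Rational(1, 2), Pow(u, -1), Add(-9, u)) (Function('G')(u) = Mul(Add(-9, u), Pow(Mul(2, u), -1)) = Mul(Add(-9, u), Mul(Rational(1, 2), Pow(u, -1))) = Mul(Rational(1, 2), Pow(u, -1), Add(-9, u)))
Function('H')(f) = Mul(2, f)
Function('F')(T, d) = Add(18, T, d) (Function('F')(T, d) = Add(Add(Mul(2, 9), d), T) = Add(Add(18, d), T) = Add(18, T, d))
Add(-30341, Mul(-1, Function('F')(137, Function('G')(14)))) = Add(-30341, Mul(-1, Add(18, 137, Mul(Rational(1, 2), Pow(14, -1), Add(-9, 14))))) = Add(-30341, Mul(-1, Add(18, 137, Mul(Rational(1, 2), Rational(1, 14), 5)))) = Add(-30341, Mul(-1, Add(18, 137, Rational(5, 28)))) = Add(-30341, Mul(-1, Rational(4345, 28))) = Add(-30341, Rational(-4345, 28)) = Rational(-853893, 28)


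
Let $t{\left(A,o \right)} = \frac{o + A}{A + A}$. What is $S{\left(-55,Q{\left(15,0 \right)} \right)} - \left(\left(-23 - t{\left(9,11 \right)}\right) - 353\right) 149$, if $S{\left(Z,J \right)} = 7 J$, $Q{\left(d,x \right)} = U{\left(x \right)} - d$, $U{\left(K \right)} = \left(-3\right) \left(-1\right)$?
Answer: $\frac{504950}{9} \approx 56106.0$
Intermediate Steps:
$t{\left(A,o \right)} = \frac{A + o}{2 A}$
$U{\left(K \right)} = 3$
$Q{\left(d,x \right)} = 3 - d$
$S{\left(-55,Q{\left(15,0 \right)} \right)} - \left(\left(-23 - t{\left(9,11 \right)}\right) - 353\right) 149 = 7 \left(3 - 15\right) - \left(\left(-23 - \frac{9 + 11}{2 \cdot 9}\right) - 353\right) 149 = 7 \left(3 - 15\right) - \left(\left(-23 - \frac{1}{2} \cdot \frac{1}{9} \cdot 20\right) - 353\right) 149 = 7 \left(-12\right) - \left(\left(-23 - \frac{10}{9}\right) - 353\right) 149 = -84 - \left(\left(-23 - \frac{10}{9}\right) - 353\right) 149 = -84 - \left(- \frac{217}{9} - 353\right) 149 = -84 - \left(- \frac{3394}{9}\right) 149 = -84 - - \frac{505706}{9} = -84 + \frac{505706}{9} = \frac{504950}{9}$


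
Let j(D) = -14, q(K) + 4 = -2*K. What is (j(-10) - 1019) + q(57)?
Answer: -1151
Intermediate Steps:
q(K) = -4 - 2*K
(j(-10) - 1019) + q(57) = (-14 - 1019) + (-4 - 2*57) = -1033 + (-4 - 114) = -1033 - 118 = -1151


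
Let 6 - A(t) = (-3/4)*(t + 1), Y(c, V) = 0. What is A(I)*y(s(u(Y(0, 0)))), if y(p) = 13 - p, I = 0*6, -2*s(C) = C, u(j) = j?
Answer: 351/4 ≈ 87.750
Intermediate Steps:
s(C) = -C/2
I = 0
A(t) = 27/4 + 3*t/4 (A(t) = 6 - (-3/4)*(t + 1) = 6 - (-3*1/4)*(1 + t) = 6 - (-3)*(1 + t)/4 = 6 - (-3/4 - 3*t/4) = 6 + (3/4 + 3*t/4) = 27/4 + 3*t/4)
A(I)*y(s(u(Y(0, 0)))) = (27/4 + (3/4)*0)*(13 - (-1)*0/2) = (27/4 + 0)*(13 - 1*0) = 27*(13 + 0)/4 = (27/4)*13 = 351/4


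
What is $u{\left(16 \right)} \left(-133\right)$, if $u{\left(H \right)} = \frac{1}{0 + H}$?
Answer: $- \frac{133}{16} \approx -8.3125$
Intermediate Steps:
$u{\left(H \right)} = \frac{1}{H}$
$u{\left(16 \right)} \left(-133\right) = \frac{1}{16} \left(-133\right) = - \frac{133}{16}$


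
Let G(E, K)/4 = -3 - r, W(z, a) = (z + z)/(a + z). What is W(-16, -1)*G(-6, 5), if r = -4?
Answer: 128/17 ≈ 7.5294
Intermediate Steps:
W(z, a) = 2*z/(a + z) (W(z, a) = (2*z)/(a + z) = 2*z/(a + z))
G(E, K) = 4 (G(E, K) = 4*(-3 - 1*(-4)) = 4*(-3 + 4) = 4*1 = 4)
W(-16, -1)*G(-6, 5) = (2*(-16)/(-1 - 16))*4 = (2*(-16)/(-17))*4 = (2*(-16)*(-1/17))*4 = (32/17)*4 = 128/17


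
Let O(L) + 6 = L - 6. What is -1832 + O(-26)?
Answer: -1870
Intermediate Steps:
O(L) = -12 + L (O(L) = -6 + (L - 6) = -6 + (-6 + L) = -12 + L)
-1832 + O(-26) = -1832 + (-12 - 26) = -1832 - 38 = -1870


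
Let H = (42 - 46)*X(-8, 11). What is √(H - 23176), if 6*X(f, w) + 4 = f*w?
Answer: 4*I*√13002/3 ≈ 152.04*I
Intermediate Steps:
X(f, w) = -⅔ + f*w/6 (X(f, w) = -⅔ + (f*w)/6 = -⅔ + f*w/6)
H = 184/3 (H = (42 - 46)*(-⅔ + (⅙)*(-8)*11) = -4*(-⅔ - 44/3) = -4*(-46/3) = 184/3 ≈ 61.333)
√(H - 23176) = √(184/3 - 23176) = √(-69344/3) = 4*I*√13002/3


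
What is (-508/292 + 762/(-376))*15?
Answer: -775335/13724 ≈ -56.495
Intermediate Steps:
(-508/292 + 762/(-376))*15 = (-508*1/292 + 762*(-1/376))*15 = (-127/73 - 381/188)*15 = -51689/13724*15 = -775335/13724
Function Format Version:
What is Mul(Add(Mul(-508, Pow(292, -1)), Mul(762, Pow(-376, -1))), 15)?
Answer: Rational(-775335, 13724) ≈ -56.495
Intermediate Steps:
Mul(Add(Mul(-508, Pow(292, -1)), Mul(762, Pow(-376, -1))), 15) = Mul(Add(Mul(-508, Rational(1, 292)), Mul(762, Rational(-1, 376))), 15) = Mul(Add(Rational(-127, 73), Rational(-381, 188)), 15) = Mul(Rational(-51689, 13724), 15) = Rational(-775335, 13724)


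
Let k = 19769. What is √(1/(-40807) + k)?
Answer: √32919561140674/40807 ≈ 140.60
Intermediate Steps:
√(1/(-40807) + k) = √(1/(-40807) + 19769) = √(-1/40807 + 19769) = √(806713582/40807) = √32919561140674/40807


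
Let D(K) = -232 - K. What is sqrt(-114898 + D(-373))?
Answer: I*sqrt(114757) ≈ 338.76*I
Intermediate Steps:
sqrt(-114898 + D(-373)) = sqrt(-114898 + (-232 - 1*(-373))) = sqrt(-114898 + (-232 + 373)) = sqrt(-114898 + 141) = sqrt(-114757) = I*sqrt(114757)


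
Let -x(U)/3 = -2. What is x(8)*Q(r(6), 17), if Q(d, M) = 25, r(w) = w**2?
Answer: 150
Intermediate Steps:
x(U) = 6 (x(U) = -3*(-2) = 6)
x(8)*Q(r(6), 17) = 6*25 = 150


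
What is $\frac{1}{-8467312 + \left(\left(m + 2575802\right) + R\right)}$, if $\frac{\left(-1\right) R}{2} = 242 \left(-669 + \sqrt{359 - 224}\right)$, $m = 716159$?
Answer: $- \frac{323437}{1569170286231} + \frac{484 \sqrt{15}}{7845851431155} \approx -2.0588 \cdot 10^{-7}$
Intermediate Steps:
$R = 323796 - 1452 \sqrt{15}$ ($R = - 2 \cdot 242 \left(-669 + \sqrt{359 - 224}\right) = - 2 \cdot 242 \left(-669 + \sqrt{135}\right) = - 2 \cdot 242 \left(-669 + 3 \sqrt{15}\right) = - 2 \left(-161898 + 726 \sqrt{15}\right) = 323796 - 1452 \sqrt{15} \approx 3.1817 \cdot 10^{5}$)
$\frac{1}{-8467312 + \left(\left(m + 2575802\right) + R\right)} = \frac{1}{-8467312 + \left(\left(716159 + 2575802\right) + \left(323796 - 1452 \sqrt{15}\right)\right)} = \frac{1}{-8467312 + \left(3291961 + \left(323796 - 1452 \sqrt{15}\right)\right)} = \frac{1}{-8467312 + \left(3615757 - 1452 \sqrt{15}\right)} = \frac{1}{-4851555 - 1452 \sqrt{15}}$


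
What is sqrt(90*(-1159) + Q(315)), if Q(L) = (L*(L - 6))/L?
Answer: I*sqrt(104001) ≈ 322.49*I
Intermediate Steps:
Q(L) = -6 + L (Q(L) = (L*(-6 + L))/L = -6 + L)
sqrt(90*(-1159) + Q(315)) = sqrt(90*(-1159) + (-6 + 315)) = sqrt(-104310 + 309) = sqrt(-104001) = I*sqrt(104001)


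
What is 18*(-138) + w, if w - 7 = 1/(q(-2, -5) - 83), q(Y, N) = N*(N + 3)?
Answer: -180822/73 ≈ -2477.0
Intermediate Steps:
q(Y, N) = N*(3 + N)
w = 510/73 (w = 7 + 1/(-5*(3 - 5) - 83) = 7 + 1/(-5*(-2) - 83) = 7 + 1/(10 - 83) = 7 + 1/(-73) = 7 - 1/73 = 510/73 ≈ 6.9863)
18*(-138) + w = 18*(-138) + 510/73 = -2484 + 510/73 = -180822/73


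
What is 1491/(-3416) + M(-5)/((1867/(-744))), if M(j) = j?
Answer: 1417689/911096 ≈ 1.5560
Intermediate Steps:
1491/(-3416) + M(-5)/((1867/(-744))) = 1491/(-3416) - 5/(1867/(-744)) = 1491*(-1/3416) - 5/(1867*(-1/744)) = -213/488 - 5/(-1867/744) = -213/488 - 5*(-744/1867) = -213/488 + 3720/1867 = 1417689/911096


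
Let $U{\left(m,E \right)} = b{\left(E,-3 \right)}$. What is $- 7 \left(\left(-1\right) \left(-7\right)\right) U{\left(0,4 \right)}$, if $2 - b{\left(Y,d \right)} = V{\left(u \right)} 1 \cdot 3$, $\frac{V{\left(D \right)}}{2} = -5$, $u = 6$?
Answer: $-1568$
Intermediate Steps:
$V{\left(D \right)} = -10$ ($V{\left(D \right)} = 2 \left(-5\right) = -10$)
$b{\left(Y,d \right)} = 32$ ($b{\left(Y,d \right)} = 2 - \left(-10\right) 1 \cdot 3 = 2 - \left(-10\right) 3 = 2 - -30 = 2 + 30 = 32$)
$U{\left(m,E \right)} = 32$
$- 7 \left(\left(-1\right) \left(-7\right)\right) U{\left(0,4 \right)} = - 7 \left(\left(-1\right) \left(-7\right)\right) 32 = \left(-7\right) 7 \cdot 32 = \left(-49\right) 32 = -1568$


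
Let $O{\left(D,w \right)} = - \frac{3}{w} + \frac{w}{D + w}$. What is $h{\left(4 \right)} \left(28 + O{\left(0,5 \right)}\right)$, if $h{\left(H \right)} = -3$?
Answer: $- \frac{426}{5} \approx -85.2$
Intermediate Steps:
$h{\left(4 \right)} \left(28 + O{\left(0,5 \right)}\right) = - 3 \left(28 + \frac{5^{2} - 0 - 15}{5 \left(0 + 5\right)}\right) = - 3 \left(28 + \frac{25 + 0 - 15}{5 \cdot 5}\right) = - 3 \left(28 + \frac{1}{5} \cdot \frac{1}{5} \cdot 10\right) = - 3 \left(28 + \frac{2}{5}\right) = \left(-3\right) \frac{142}{5} = - \frac{426}{5}$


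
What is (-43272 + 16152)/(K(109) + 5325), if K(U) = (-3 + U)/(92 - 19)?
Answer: -1979760/388831 ≈ -5.0916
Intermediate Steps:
K(U) = -3/73 + U/73 (K(U) = (-3 + U)/73 = (-3 + U)*(1/73) = -3/73 + U/73)
(-43272 + 16152)/(K(109) + 5325) = (-43272 + 16152)/((-3/73 + (1/73)*109) + 5325) = -27120/((-3/73 + 109/73) + 5325) = -27120/(106/73 + 5325) = -27120/388831/73 = -27120*73/388831 = -1979760/388831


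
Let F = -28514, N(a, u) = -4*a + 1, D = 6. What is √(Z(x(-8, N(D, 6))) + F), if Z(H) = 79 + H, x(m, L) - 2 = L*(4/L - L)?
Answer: I*√28958 ≈ 170.17*I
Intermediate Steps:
N(a, u) = 1 - 4*a
x(m, L) = 2 + L*(-L + 4/L) (x(m, L) = 2 + L*(4/L - L) = 2 + L*(-L + 4/L))
√(Z(x(-8, N(D, 6))) + F) = √((79 + (6 - (1 - 4*6)²)) - 28514) = √((79 + (6 - (1 - 24)²)) - 28514) = √((79 + (6 - 1*(-23)²)) - 28514) = √((79 + (6 - 1*529)) - 28514) = √((79 + (6 - 529)) - 28514) = √((79 - 523) - 28514) = √(-444 - 28514) = √(-28958) = I*√28958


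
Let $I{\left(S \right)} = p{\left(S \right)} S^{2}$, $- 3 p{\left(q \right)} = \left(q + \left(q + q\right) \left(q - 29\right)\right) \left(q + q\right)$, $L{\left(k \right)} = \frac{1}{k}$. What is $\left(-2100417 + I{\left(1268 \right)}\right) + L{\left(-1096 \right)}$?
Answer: $- \frac{14047339897149275867}{3288} \approx -4.2723 \cdot 10^{15}$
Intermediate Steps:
$p{\left(q \right)} = - \frac{2 q \left(q + 2 q \left(-29 + q\right)\right)}{3}$ ($p{\left(q \right)} = - \frac{\left(q + \left(q + q\right) \left(q - 29\right)\right) \left(q + q\right)}{3} = - \frac{\left(q + 2 q \left(-29 + q\right)\right) 2 q}{3} = - \frac{2 q \left(q + 2 q \left(-29 + q\right)\right)}{3}$)
$I{\left(S \right)} = S^{4} \left(38 - \frac{4 S}{3}\right)$ ($I{\left(S \right)} = S^{2} \left(38 - \frac{4 S}{3}\right) S^{2} = S^{4} \left(38 - \frac{4 S}{3}\right)$)
$\left(-2100417 + I{\left(1268 \right)}\right) + L{\left(-1096 \right)} = \left(-2100417 + 1268^{4} \left(38 - \frac{5072}{3}\right)\right) + \frac{1}{-1096} = \left(-2100417 + 2585098014976 \left(38 - \frac{5072}{3}\right)\right) - \frac{1}{1096} = \left(-2100417 + 2585098014976 \left(- \frac{4958}{3}\right)\right) - \frac{1}{1096} = \left(-2100417 - \frac{12816915958251008}{3}\right) - \frac{1}{1096} = - \frac{12816915964552259}{3} - \frac{1}{1096} = - \frac{14047339897149275867}{3288}$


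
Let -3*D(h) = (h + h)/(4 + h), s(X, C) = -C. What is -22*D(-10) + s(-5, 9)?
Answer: 139/9 ≈ 15.444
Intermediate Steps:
D(h) = -2*h/(3*(4 + h)) (D(h) = -(h + h)/(3*(4 + h)) = -2*h/(3*(4 + h)))
-22*D(-10) + s(-5, 9) = -(-44)*(-10)/(12 + 3*(-10)) - 1*9 = -(-44)*(-10)/(12 - 30) - 9 = -(-44)*(-10)/(-18) - 9 = -(-44)*(-10)*(-1)/18 - 9 = -22*(-10/9) - 9 = 220/9 - 9 = 139/9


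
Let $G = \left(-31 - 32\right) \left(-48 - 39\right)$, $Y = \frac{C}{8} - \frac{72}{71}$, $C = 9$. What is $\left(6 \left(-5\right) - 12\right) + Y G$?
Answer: $\frac{321447}{568} \approx 565.93$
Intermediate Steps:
$Y = \frac{63}{568}$ ($Y = \frac{9}{8} - \frac{72}{71} = \frac{63}{568} \approx 0.11092$)
$G = 5481$ ($G = \left(-63\right) \left(-87\right) = 5481$)
$\left(6 \left(-5\right) - 12\right) + Y G = \left(6 \left(-5\right) - 12\right) + \frac{63}{568} \cdot 5481 = \left(-30 - 12\right) + \frac{345303}{568} = -42 + \frac{345303}{568} = \frac{321447}{568}$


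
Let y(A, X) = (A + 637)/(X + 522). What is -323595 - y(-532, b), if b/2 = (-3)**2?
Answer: -11649427/36 ≈ -3.2360e+5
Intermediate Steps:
b = 18 (b = 2*(-3)**2 = 2*9 = 18)
y(A, X) = (637 + A)/(522 + X)
-323595 - y(-532, b) = -323595 - (637 - 532)/(522 + 18) = -323595 - 105/540 = -323595 - 1*7/36 = -323595 - 7/36 = -11649427/36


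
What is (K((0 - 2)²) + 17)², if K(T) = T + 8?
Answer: 841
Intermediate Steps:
K(T) = 8 + T
(K((0 - 2)²) + 17)² = ((8 + (0 - 2)²) + 17)² = ((8 + (-2)²) + 17)² = ((8 + 4) + 17)² = (12 + 17)² = 29² = 841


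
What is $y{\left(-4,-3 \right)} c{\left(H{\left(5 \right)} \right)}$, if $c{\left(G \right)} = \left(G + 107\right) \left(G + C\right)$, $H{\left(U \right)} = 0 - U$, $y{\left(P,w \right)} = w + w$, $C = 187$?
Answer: $-111384$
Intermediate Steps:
$y{\left(P,w \right)} = 2 w$
$H{\left(U \right)} = - U$
$c{\left(G \right)} = \left(107 + G\right) \left(187 + G\right)$ ($c{\left(G \right)} = \left(G + 107\right) \left(G + 187\right) = \left(107 + G\right) \left(187 + G\right)$)
$y{\left(-4,-3 \right)} c{\left(H{\left(5 \right)} \right)} = 2 \left(-3\right) \left(20009 + \left(\left(-1\right) 5\right)^{2} + 294 \left(\left(-1\right) 5\right)\right) = - 6 \left(20009 + \left(-5\right)^{2} + 294 \left(-5\right)\right) = - 6 \left(20009 + 25 - 1470\right) = \left(-6\right) 18564 = -111384$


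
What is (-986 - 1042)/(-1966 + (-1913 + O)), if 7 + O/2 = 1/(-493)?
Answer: 999804/1919251 ≈ 0.52093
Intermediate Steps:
O = -6904/493 (O = -14 + 2/(-493) = -14 + 2*(-1/493) = -14 - 2/493 = -6904/493 ≈ -14.004)
(-986 - 1042)/(-1966 + (-1913 + O)) = (-986 - 1042)/(-1966 + (-1913 - 6904/493)) = -2028/(-1966 - 950013/493) = -2028/(-1919251/493) = -2028*(-493/1919251) = 999804/1919251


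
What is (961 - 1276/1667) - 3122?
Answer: -3603663/1667 ≈ -2161.8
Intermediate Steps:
(961 - 1276/1667) - 3122 = 1600711/1667 - 3122 = -3603663/1667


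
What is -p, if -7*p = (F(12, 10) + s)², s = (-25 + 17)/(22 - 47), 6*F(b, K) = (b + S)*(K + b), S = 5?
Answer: 22080601/39375 ≈ 560.78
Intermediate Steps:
F(b, K) = (5 + b)*(K + b)/6 (F(b, K) = ((b + 5)*(K + b))/6 = ((5 + b)*(K + b))/6 = (5 + b)*(K + b)/6)
s = 8/25 (s = -8/(-25) = -8*(-1/25) = 8/25 ≈ 0.32000)
p = -22080601/39375 (p = -(((⅙)*12² + (⅚)*10 + (⅚)*12 + (⅙)*10*12) + 8/25)²/7 = -(((⅙)*144 + 25/3 + 10 + 20) + 8/25)²/7 = -((24 + 25/3 + 10 + 20) + 8/25)²/7 = -(187/3 + 8/25)²/7 = -(4699/75)²/7 = -⅐*22080601/5625 = -22080601/39375 ≈ -560.78)
-p = -1*(-22080601/39375) = 22080601/39375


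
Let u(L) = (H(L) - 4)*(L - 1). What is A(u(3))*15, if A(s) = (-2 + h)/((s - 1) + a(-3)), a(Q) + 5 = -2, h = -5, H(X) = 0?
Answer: 105/16 ≈ 6.5625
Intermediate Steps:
u(L) = 4 - 4*L (u(L) = (0 - 4)*(L - 1) = -4*(-1 + L) = 4 - 4*L)
a(Q) = -7 (a(Q) = -5 - 2 = -7)
A(s) = -7/(-8 + s) (A(s) = (-2 - 5)/((s - 1) - 7) = -7/((-1 + s) - 7) = -7/(-8 + s))
A(u(3))*15 = -7/(-8 + (4 - 4*3))*15 = -7/(-8 + (4 - 12))*15 = -7/(-8 - 8)*15 = -7/(-16)*15 = -7*(-1/16)*15 = (7/16)*15 = 105/16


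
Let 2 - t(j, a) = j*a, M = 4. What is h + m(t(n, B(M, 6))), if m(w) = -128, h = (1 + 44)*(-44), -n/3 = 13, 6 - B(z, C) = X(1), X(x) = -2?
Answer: -2108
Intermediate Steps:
B(z, C) = 8 (B(z, C) = 6 - 1*(-2) = 6 + 2 = 8)
n = -39 (n = -3*13 = -39)
t(j, a) = 2 - a*j (t(j, a) = 2 - j*a = 2 - a*j)
h = -1980 (h = 45*(-44) = -1980)
h + m(t(n, B(M, 6))) = -1980 - 128 = -2108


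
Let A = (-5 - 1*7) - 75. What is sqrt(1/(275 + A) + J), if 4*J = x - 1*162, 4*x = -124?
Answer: I*sqrt(426290)/94 ≈ 6.9458*I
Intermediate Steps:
x = -31 (x = (1/4)*(-124) = -31)
A = -87 (A = (-5 - 7) - 75 = -12 - 75 = -87)
J = -193/4 (J = (-31 - 1*162)/4 = (-31 - 162)/4 = (1/4)*(-193) = -193/4 ≈ -48.250)
sqrt(1/(275 + A) + J) = sqrt(1/(275 - 87) - 193/4) = sqrt(1/188 - 193/4) = sqrt(-4535/94) = I*sqrt(426290)/94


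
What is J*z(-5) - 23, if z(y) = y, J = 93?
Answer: -488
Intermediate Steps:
J*z(-5) - 23 = 93*(-5) - 23 = -465 - 23 = -488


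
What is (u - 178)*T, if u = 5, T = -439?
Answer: 75947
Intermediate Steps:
(u - 178)*T = (5 - 178)*(-439) = -173*(-439) = 75947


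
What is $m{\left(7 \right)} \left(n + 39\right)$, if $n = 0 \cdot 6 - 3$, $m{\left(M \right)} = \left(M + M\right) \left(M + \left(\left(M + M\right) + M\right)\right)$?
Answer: $14112$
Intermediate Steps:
$m{\left(M \right)} = 8 M^{2}$ ($m{\left(M \right)} = 2 M \left(M + \left(2 M + M\right)\right) = 2 M \left(M + 3 M\right) = 2 M 4 M = 8 M^{2}$)
$n = -3$ ($n = 0 - 3 = -3$)
$m{\left(7 \right)} \left(n + 39\right) = 8 \cdot 7^{2} \left(-3 + 39\right) = 8 \cdot 49 \cdot 36 = 392 \cdot 36 = 14112$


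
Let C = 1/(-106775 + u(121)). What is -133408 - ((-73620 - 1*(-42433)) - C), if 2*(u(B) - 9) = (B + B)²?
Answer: -7920491965/77484 ≈ -1.0222e+5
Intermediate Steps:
u(B) = 9 + 2*B² (u(B) = 9 + (B + B)²/2 = 9 + (2*B)²/2 = 9 + (4*B²)/2 = 9 + 2*B²)
C = -1/77484 (C = 1/(-106775 + (9 + 2*121²)) = 1/(-106775 + (9 + 2*14641)) = 1/(-106775 + (9 + 29282)) = 1/(-106775 + 29291) = 1/(-77484) = -1/77484 ≈ -1.2906e-5)
-133408 - ((-73620 - 1*(-42433)) - C) = -133408 - ((-73620 - 1*(-42433)) - 1*(-1/77484)) = -133408 - ((-73620 + 42433) + 1/77484) = -133408 - (-31187 + 1/77484) = -133408 - 1*(-2416493507/77484) = -133408 + 2416493507/77484 = -7920491965/77484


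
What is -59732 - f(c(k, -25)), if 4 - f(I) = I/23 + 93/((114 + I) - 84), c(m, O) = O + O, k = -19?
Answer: -27481699/460 ≈ -59743.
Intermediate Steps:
c(m, O) = 2*O
f(I) = 4 - 93/(30 + I) - I/23 (f(I) = 4 - (I/23 + 93/((114 + I) - 84)) = 4 - (I*(1/23) + 93/(30 + I)) = 4 - (I/23 + 93/(30 + I)) = 4 - (93/(30 + I) + I/23) = 4 + (-93/(30 + I) - I/23) = 4 - 93/(30 + I) - I/23)
-59732 - f(c(k, -25)) = -59732 - (621 - (2*(-25))**2 + 62*(2*(-25)))/(23*(30 + 2*(-25))) = -59732 - (621 - 1*(-50)**2 + 62*(-50))/(23*(30 - 50)) = -59732 - (621 - 1*2500 - 3100)/(23*(-20)) = -59732 - (-1)*(621 - 2500 - 3100)/(23*20) = -59732 - (-1)*(-4979)/(23*20) = -59732 - 1*4979/460 = -59732 - 4979/460 = -27481699/460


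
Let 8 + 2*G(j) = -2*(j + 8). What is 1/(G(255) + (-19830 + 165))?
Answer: -1/19932 ≈ -5.0171e-5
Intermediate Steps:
G(j) = -12 - j (G(j) = -4 + (-2*(j + 8))/2 = -4 + (-2*(8 + j))/2 = -4 + (-16 - 2*j)/2 = -4 + (-8 - j) = -12 - j)
1/(G(255) + (-19830 + 165)) = 1/((-12 - 1*255) + (-19830 + 165)) = 1/((-12 - 255) - 19665) = 1/(-267 - 19665) = 1/(-19932) = -1/19932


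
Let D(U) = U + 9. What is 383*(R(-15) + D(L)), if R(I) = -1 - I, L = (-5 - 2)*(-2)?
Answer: 14171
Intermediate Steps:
L = 14 (L = -7*(-2) = 14)
D(U) = 9 + U
383*(R(-15) + D(L)) = 383*((-1 - 1*(-15)) + (9 + 14)) = 383*((-1 + 15) + 23) = 383*(14 + 23) = 383*37 = 14171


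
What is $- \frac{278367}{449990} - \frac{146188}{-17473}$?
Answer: $\frac{60919231529}{7862675270} \approx 7.7479$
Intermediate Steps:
$- \frac{278367}{449990} - \frac{146188}{-17473} = \left(-278367\right) \frac{1}{449990} - - \frac{146188}{17473} = - \frac{278367}{449990} + \frac{146188}{17473} = \frac{60919231529}{7862675270}$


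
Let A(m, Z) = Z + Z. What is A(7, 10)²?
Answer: 400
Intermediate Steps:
A(m, Z) = 2*Z
A(7, 10)² = (2*10)² = 20² = 400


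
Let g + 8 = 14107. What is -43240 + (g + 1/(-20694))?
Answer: -603043855/20694 ≈ -29141.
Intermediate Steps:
g = 14099 (g = -8 + 14107 = 14099)
-43240 + (g + 1/(-20694)) = -43240 + (14099 + 1/(-20694)) = -43240 + (14099 - 1/20694) = -43240 + 291764705/20694 = -603043855/20694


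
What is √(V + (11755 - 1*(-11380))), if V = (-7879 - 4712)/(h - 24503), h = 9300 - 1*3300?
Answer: 46*√3743267918/18503 ≈ 152.10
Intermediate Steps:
h = 6000 (h = 9300 - 3300 = 6000)
V = 12591/18503 (V = (-7879 - 4712)/(6000 - 24503) = -12591/(-18503) = -12591*(-1/18503) = 12591/18503 ≈ 0.68048)
√(V + (11755 - 1*(-11380))) = √(12591/18503 + (11755 - 1*(-11380))) = √(12591/18503 + (11755 + 11380)) = √(12591/18503 + 23135) = √(428079496/18503) = 46*√3743267918/18503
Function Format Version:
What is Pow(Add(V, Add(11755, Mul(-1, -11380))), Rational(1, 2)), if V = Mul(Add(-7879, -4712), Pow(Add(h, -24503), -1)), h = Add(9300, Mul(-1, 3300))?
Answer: Mul(Rational(46, 18503), Pow(3743267918, Rational(1, 2))) ≈ 152.10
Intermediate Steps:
h = 6000 (h = Add(9300, -3300) = 6000)
V = Rational(12591, 18503) (V = Mul(Add(-7879, -4712), Pow(Add(6000, -24503), -1)) = Mul(-12591, Pow(-18503, -1)) = Mul(-12591, Rational(-1, 18503)) = Rational(12591, 18503) ≈ 0.68048)
Pow(Add(V, Add(11755, Mul(-1, -11380))), Rational(1, 2)) = Pow(Add(Rational(12591, 18503), Add(11755, Mul(-1, -11380))), Rational(1, 2)) = Pow(Add(Rational(12591, 18503), Add(11755, 11380)), Rational(1, 2)) = Pow(Add(Rational(12591, 18503), 23135), Rational(1, 2)) = Pow(Rational(428079496, 18503), Rational(1, 2)) = Mul(Rational(46, 18503), Pow(3743267918, Rational(1, 2)))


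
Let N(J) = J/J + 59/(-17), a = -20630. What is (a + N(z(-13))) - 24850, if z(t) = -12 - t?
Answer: -773202/17 ≈ -45483.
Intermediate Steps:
N(J) = -42/17 (N(J) = 1 + 59*(-1/17) = 1 - 59/17 = -42/17)
(a + N(z(-13))) - 24850 = (-20630 - 42/17) - 24850 = -350752/17 - 24850 = -773202/17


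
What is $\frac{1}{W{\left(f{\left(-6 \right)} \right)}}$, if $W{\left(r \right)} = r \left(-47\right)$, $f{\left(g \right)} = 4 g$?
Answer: $\frac{1}{1128} \approx 0.00088653$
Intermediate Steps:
$W{\left(r \right)} = - 47 r$
$\frac{1}{W{\left(f{\left(-6 \right)} \right)}} = \frac{1}{\left(-47\right) 4 \left(-6\right)} = \frac{1}{\left(-47\right) \left(-24\right)} = \frac{1}{1128}$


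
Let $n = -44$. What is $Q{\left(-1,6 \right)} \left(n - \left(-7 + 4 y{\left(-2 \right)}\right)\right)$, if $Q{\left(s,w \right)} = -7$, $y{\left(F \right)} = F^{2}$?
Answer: $371$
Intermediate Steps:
$Q{\left(-1,6 \right)} \left(n - \left(-7 + 4 y{\left(-2 \right)}\right)\right) = - 7 \left(-44 + \left(- 4 \left(-2\right)^{2} + 7\right)\right) = - 7 \left(-44 + \left(\left(-4\right) 4 + 7\right)\right) = - 7 \left(-44 + \left(-16 + 7\right)\right) = - 7 \left(-44 - 9\right) = \left(-7\right) \left(-53\right) = 371$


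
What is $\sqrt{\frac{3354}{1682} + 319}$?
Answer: $\frac{2 \sqrt{67489}}{29} \approx 17.916$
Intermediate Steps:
$\sqrt{\frac{3354}{1682} + 319} = \sqrt{3354 \cdot \frac{1}{1682} + 319} = \sqrt{\frac{1677}{841} + 319} = \sqrt{\frac{269956}{841}} = \frac{2 \sqrt{67489}}{29}$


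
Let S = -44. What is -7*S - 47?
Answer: 261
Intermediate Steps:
-7*S - 47 = -7*(-44) - 47 = 308 - 47 = 261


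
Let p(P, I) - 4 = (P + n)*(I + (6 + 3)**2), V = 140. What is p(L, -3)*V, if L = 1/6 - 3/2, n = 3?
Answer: 18760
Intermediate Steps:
L = -4/3 (L = 1*(1/6) - 3*1/2 = 1/6 - 3/2 = -4/3 ≈ -1.3333)
p(P, I) = 4 + (3 + P)*(81 + I) (p(P, I) = 4 + (P + 3)*(I + (6 + 3)**2) = 4 + (3 + P)*(I + 9**2) = 4 + (3 + P)*(I + 81) = 4 + (3 + P)*(81 + I))
p(L, -3)*V = (247 + 3*(-3) + 81*(-4/3) - 3*(-4/3))*140 = (247 - 9 - 108 + 4)*140 = 134*140 = 18760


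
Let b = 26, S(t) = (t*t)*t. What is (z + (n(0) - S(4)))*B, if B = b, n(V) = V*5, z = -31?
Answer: -2470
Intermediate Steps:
S(t) = t³ (S(t) = t²*t = t³)
n(V) = 5*V
B = 26
(z + (n(0) - S(4)))*B = (-31 + (5*0 - 1*4³))*26 = (-31 + (0 - 1*64))*26 = (-31 + (0 - 64))*26 = (-31 - 64)*26 = -95*26 = -2470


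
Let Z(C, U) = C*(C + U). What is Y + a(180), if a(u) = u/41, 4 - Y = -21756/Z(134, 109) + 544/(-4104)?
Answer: 38855914/4227633 ≈ 9.1909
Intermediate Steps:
Y = 495014/103113 (Y = 4 - (-21756*1/(134*(134 + 109)) + 544/(-4104)) = 4 - (-21756/(134*243) + 544*(-1/4104)) = 4 - (-21756/32562 - 68/513) = 4 - (-21756*1/32562 - 68/513) = 4 - (-3626/5427 - 68/513) = 4 - 1*(-82562/103113) = 4 + 82562/103113 = 495014/103113 ≈ 4.8007)
a(u) = u/41 (a(u) = u*(1/41) = u/41)
Y + a(180) = 495014/103113 + (1/41)*180 = 495014/103113 + 180/41 = 38855914/4227633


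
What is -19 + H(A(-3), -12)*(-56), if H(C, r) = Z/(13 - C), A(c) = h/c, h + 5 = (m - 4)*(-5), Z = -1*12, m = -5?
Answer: 515/79 ≈ 6.5190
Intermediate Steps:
Z = -12
h = 40 (h = -5 + (-5 - 4)*(-5) = -5 - 9*(-5) = -5 + 45 = 40)
A(c) = 40/c
H(C, r) = -12/(13 - C)
-19 + H(A(-3), -12)*(-56) = -19 + (12/(-13 + 40/(-3)))*(-56) = -19 + (12/(-13 + 40*(-1/3)))*(-56) = -19 + (12/(-13 - 40/3))*(-56) = -19 + (12/(-79/3))*(-56) = -19 + (12*(-3/79))*(-56) = -19 - 36/79*(-56) = -19 + 2016/79 = 515/79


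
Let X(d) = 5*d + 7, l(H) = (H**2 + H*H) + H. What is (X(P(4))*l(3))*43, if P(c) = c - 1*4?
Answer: 6321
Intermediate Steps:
P(c) = -4 + c (P(c) = c - 4 = -4 + c)
l(H) = H + 2*H**2 (l(H) = (H**2 + H**2) + H = 2*H**2 + H = H + 2*H**2)
X(d) = 7 + 5*d
(X(P(4))*l(3))*43 = ((7 + 5*(-4 + 4))*(3*(1 + 2*3)))*43 = ((7 + 5*0)*(3*(1 + 6)))*43 = ((7 + 0)*(3*7))*43 = (7*21)*43 = 147*43 = 6321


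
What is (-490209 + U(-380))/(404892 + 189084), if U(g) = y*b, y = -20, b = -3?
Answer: -163383/197992 ≈ -0.82520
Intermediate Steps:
U(g) = 60 (U(g) = -20*(-3) = 60)
(-490209 + U(-380))/(404892 + 189084) = (-490209 + 60)/(404892 + 189084) = -490149/593976 = -490149*1/593976 = -163383/197992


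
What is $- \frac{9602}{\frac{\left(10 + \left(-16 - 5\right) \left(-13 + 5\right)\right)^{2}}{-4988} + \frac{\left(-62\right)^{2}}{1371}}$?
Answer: $\frac{16415934474}{6066223} \approx 2706.1$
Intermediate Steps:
$- \frac{9602}{\frac{\left(10 + \left(-16 - 5\right) \left(-13 + 5\right)\right)^{2}}{-4988} + \frac{\left(-62\right)^{2}}{1371}} = - \frac{9602}{\left(10 - -168\right)^{2} \left(- \frac{1}{4988}\right) + 3844 \cdot \frac{1}{1371}} = - \frac{9602}{\left(10 + 168\right)^{2} \left(- \frac{1}{4988}\right) + \frac{3844}{1371}} = - \frac{9602}{178^{2} \left(- \frac{1}{4988}\right) + \frac{3844}{1371}} = - \frac{9602}{31684 \left(- \frac{1}{4988}\right) + \frac{3844}{1371}} = - \frac{9602}{- \frac{7921}{1247} + \frac{3844}{1371}} = - \frac{9602}{- \frac{6066223}{1709637}} = \left(-9602\right) \left(- \frac{1709637}{6066223}\right) = \frac{16415934474}{6066223}$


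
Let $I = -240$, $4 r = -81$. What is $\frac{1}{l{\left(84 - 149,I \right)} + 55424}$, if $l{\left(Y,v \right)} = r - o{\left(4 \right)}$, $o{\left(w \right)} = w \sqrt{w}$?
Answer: $\frac{4}{221583} \approx 1.8052 \cdot 10^{-5}$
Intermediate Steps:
$r = - \frac{81}{4}$ ($r = \frac{1}{4} \left(-81\right) = - \frac{81}{4} \approx -20.25$)
$o{\left(w \right)} = w^{\frac{3}{2}}$
$l{\left(Y,v \right)} = - \frac{113}{4}$ ($l{\left(Y,v \right)} = - \frac{81}{4} - 4^{\frac{3}{2}} = - \frac{81}{4} - 8 = - \frac{113}{4}$)
$\frac{1}{l{\left(84 - 149,I \right)} + 55424} = \frac{1}{- \frac{113}{4} + 55424} = \frac{1}{\frac{221583}{4}} = \frac{4}{221583}$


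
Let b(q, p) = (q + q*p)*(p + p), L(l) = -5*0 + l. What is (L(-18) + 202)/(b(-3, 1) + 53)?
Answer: 184/41 ≈ 4.4878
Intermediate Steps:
L(l) = l (L(l) = 0 + l = l)
b(q, p) = 2*p*(q + p*q) (b(q, p) = (q + p*q)*(2*p) = 2*p*(q + p*q))
(L(-18) + 202)/(b(-3, 1) + 53) = (-18 + 202)/(2*1*(-3)*(1 + 1) + 53) = 184/(2*1*(-3)*2 + 53) = 184/(-12 + 53) = 184/41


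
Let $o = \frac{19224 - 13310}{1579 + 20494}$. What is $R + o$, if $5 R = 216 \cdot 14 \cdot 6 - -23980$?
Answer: $\frac{929832622}{110365} \approx 8425.1$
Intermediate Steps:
$o = \frac{5914}{22073} \approx 0.26793$
$R = \frac{42124}{5}$ ($R = \frac{216 \cdot 14 \cdot 6 - -23980}{5} = \frac{216 \cdot 84 + 23980}{5} = \frac{18144 + 23980}{5} = \frac{1}{5} \cdot 42124 = \frac{42124}{5} \approx 8424.8$)
$R + o = \frac{42124}{5} + \frac{5914}{22073} = \frac{929832622}{110365}$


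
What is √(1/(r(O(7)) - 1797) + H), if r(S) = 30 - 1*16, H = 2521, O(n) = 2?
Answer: 3*√890497954/1783 ≈ 50.210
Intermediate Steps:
r(S) = 14 (r(S) = 30 - 16 = 14)
√(1/(r(O(7)) - 1797) + H) = √(1/(14 - 1797) + 2521) = √(1/(-1783) + 2521) = √(-1/1783 + 2521) = √(4494942/1783) = 3*√890497954/1783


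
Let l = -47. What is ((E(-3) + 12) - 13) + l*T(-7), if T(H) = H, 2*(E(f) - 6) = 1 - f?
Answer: 336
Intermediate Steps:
E(f) = 13/2 - f/2 (E(f) = 6 + (1 - f)/2 = 6 + (½ - f/2) = 13/2 - f/2)
((E(-3) + 12) - 13) + l*T(-7) = (((13/2 - ½*(-3)) + 12) - 13) - 47*(-7) = (((13/2 + 3/2) + 12) - 13) + 329 = ((8 + 12) - 13) + 329 = (20 - 13) + 329 = 7 + 329 = 336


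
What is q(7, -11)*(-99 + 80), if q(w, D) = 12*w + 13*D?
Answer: 1121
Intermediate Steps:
q(7, -11)*(-99 + 80) = (12*7 + 13*(-11))*(-99 + 80) = (84 - 143)*(-19) = -59*(-19) = 1121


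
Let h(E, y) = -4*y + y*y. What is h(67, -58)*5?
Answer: 17980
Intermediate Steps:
h(E, y) = y² - 4*y (h(E, y) = -4*y + y² = y² - 4*y)
h(67, -58)*5 = -58*(-4 - 58)*5 = -58*(-62)*5 = 3596*5 = 17980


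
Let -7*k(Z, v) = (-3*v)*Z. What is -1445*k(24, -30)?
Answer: 3121200/7 ≈ 4.4589e+5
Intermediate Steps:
k(Z, v) = 3*Z*v/7 (k(Z, v) = -(-3*v)*Z/7 = -(-3)*Z*v/7 = 3*Z*v/7)
-1445*k(24, -30) = -4335*24*(-30)/7 = -1445*(-2160/7) = 3121200/7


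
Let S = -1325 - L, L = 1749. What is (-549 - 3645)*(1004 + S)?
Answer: 8681580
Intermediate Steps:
S = -3074 (S = -1325 - 1*1749 = -1325 - 1749 = -3074)
(-549 - 3645)*(1004 + S) = (-549 - 3645)*(1004 - 3074) = -4194*(-2070) = 8681580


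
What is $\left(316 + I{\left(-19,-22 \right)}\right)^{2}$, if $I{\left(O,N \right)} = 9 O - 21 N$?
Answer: $368449$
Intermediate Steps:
$I{\left(O,N \right)} = - 21 N + 9 O$
$\left(316 + I{\left(-19,-22 \right)}\right)^{2} = \left(316 + \left(\left(-21\right) \left(-22\right) + 9 \left(-19\right)\right)\right)^{2} = \left(316 + \left(462 - 171\right)\right)^{2} = \left(316 + 291\right)^{2} = 607^{2} = 368449$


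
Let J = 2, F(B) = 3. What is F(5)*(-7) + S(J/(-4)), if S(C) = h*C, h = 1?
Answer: -43/2 ≈ -21.500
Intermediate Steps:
S(C) = C (S(C) = 1*C = C)
F(5)*(-7) + S(J/(-4)) = 3*(-7) + 2/(-4) = -21 + 2*(-1/4) = -21 - 1/2 = -43/2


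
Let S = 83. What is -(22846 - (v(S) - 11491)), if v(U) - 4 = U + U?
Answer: -34167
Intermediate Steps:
v(U) = 4 + 2*U (v(U) = 4 + (U + U) = 4 + 2*U)
-(22846 - (v(S) - 11491)) = -(22846 - ((4 + 2*83) - 11491)) = -(22846 - ((4 + 166) - 11491)) = -(22846 - (170 - 11491)) = -(22846 - 1*(-11321)) = -(22846 + 11321) = -1*34167 = -34167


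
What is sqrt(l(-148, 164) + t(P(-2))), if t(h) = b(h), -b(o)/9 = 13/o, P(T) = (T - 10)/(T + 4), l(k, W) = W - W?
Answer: sqrt(78)/2 ≈ 4.4159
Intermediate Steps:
l(k, W) = 0
P(T) = (-10 + T)/(4 + T)
b(o) = -117/o
t(h) = -117/h
sqrt(l(-148, 164) + t(P(-2))) = sqrt(0 - 117*(4 - 2)/(-10 - 2)) = sqrt(0 - 117/(-12/2)) = sqrt(0 - 117/((1/2)*(-12))) = sqrt(0 - 117/(-6)) = sqrt(0 - 117*(-1/6)) = sqrt(0 + 39/2) = sqrt(39/2) = sqrt(78)/2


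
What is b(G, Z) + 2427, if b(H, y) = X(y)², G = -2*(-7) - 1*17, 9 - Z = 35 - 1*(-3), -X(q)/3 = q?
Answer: 9996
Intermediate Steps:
X(q) = -3*q
Z = -29 (Z = 9 - (35 - 1*(-3)) = 9 - (35 + 3) = 9 - 1*38 = 9 - 38 = -29)
G = -3 (G = 14 - 17 = -3)
b(H, y) = 9*y² (b(H, y) = (-3*y)² = 9*y²)
b(G, Z) + 2427 = 9*(-29)² + 2427 = 9*841 + 2427 = 7569 + 2427 = 9996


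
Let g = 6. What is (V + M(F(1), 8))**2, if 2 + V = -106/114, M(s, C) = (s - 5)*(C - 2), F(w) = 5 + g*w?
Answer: 3553225/3249 ≈ 1093.6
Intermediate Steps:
F(w) = 5 + 6*w
M(s, C) = (-5 + s)*(-2 + C)
V = -167/57 (V = -2 - 106/114 = -2 - 106*1/114 = -2 - 53/57 = -167/57 ≈ -2.9298)
(V + M(F(1), 8))**2 = (-167/57 + (10 - 5*8 - 2*(5 + 6*1) + 8*(5 + 6*1)))**2 = (-167/57 + (10 - 40 - 2*(5 + 6) + 8*(5 + 6)))**2 = (-167/57 + (10 - 40 - 2*11 + 8*11))**2 = (-167/57 + (10 - 40 - 22 + 88))**2 = (-167/57 + 36)**2 = (1885/57)**2 = 3553225/3249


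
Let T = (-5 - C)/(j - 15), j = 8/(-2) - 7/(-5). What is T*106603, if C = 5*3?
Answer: 2665075/22 ≈ 1.2114e+5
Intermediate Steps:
C = 15
j = -13/5 (j = 8*(-½) - 7*(-⅕) = -4 + 7/5 = -13/5 ≈ -2.6000)
T = 25/22 (T = (-5 - 1*15)/(-13/5 - 15) = (-5 - 15)/(-88/5) = -5/88*(-20) = 25/22 ≈ 1.1364)
T*106603 = (25/22)*106603 = 2665075/22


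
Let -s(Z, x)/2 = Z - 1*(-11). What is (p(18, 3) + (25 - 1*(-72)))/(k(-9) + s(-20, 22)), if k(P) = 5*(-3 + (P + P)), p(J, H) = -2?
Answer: -95/87 ≈ -1.0920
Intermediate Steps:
k(P) = -15 + 10*P (k(P) = 5*(-3 + 2*P) = -15 + 10*P)
s(Z, x) = -22 - 2*Z (s(Z, x) = -2*(Z - 1*(-11)) = -2*(Z + 11) = -2*(11 + Z) = -22 - 2*Z)
(p(18, 3) + (25 - 1*(-72)))/(k(-9) + s(-20, 22)) = (-2 + (25 - 1*(-72)))/((-15 + 10*(-9)) + (-22 - 2*(-20))) = (-2 + (25 + 72))/((-15 - 90) + (-22 + 40)) = (-2 + 97)/(-105 + 18) = 95/(-87) = 95*(-1/87) = -95/87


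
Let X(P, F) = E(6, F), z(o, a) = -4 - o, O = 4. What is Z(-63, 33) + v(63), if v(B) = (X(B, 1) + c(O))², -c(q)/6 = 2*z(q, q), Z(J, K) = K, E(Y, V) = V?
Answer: 9442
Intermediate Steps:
c(q) = 48 + 12*q (c(q) = -12*(-4 - q) = -6*(-8 - 2*q) = 48 + 12*q)
X(P, F) = F
v(B) = 9409 (v(B) = (1 + (48 + 12*4))² = (1 + (48 + 48))² = (1 + 96)² = 97² = 9409)
Z(-63, 33) + v(63) = 33 + 9409 = 9442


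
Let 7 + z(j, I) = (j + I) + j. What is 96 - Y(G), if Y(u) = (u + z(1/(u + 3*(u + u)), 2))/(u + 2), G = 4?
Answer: 8077/84 ≈ 96.155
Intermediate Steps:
z(j, I) = -7 + I + 2*j (z(j, I) = -7 + ((j + I) + j) = -7 + ((I + j) + j) = -7 + (I + 2*j) = -7 + I + 2*j)
Y(u) = (-5 + u + 2/(7*u))/(2 + u) (Y(u) = (u + (-7 + 2 + 2/(u + 3*(u + u))))/(u + 2) = (u + (-7 + 2 + 2/(u + 3*(2*u))))/(2 + u) = (u + (-7 + 2 + 2/(u + 6*u)))/(2 + u) = (u + (-7 + 2 + 2/((7*u))))/(2 + u) = (u + (-7 + 2 + 2*(1/(7*u))))/(2 + u) = (u + (-7 + 2 + 2/(7*u)))/(2 + u) = (u + (-5 + 2/(7*u)))/(2 + u) = (-5 + u + 2/(7*u))/(2 + u))
96 - Y(G) = 96 - (2/7 + 4² - 5*4)/(4*(2 + 4)) = 96 - (2/7 + 16 - 20)/(4*6) = 96 - (-26)/(4*6*7) = 96 - 1*(-13/84) = 96 + 13/84 = 8077/84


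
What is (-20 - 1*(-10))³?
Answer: -1000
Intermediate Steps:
(-20 - 1*(-10))³ = (-20 + 10)³ = (-10)³ = -1000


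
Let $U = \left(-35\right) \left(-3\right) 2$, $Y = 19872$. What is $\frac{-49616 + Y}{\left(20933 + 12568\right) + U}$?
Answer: $- \frac{29744}{33711} \approx -0.88232$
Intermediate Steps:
$U = 210$ ($U = 105 \cdot 2 = 210$)
$\frac{-49616 + Y}{\left(20933 + 12568\right) + U} = \frac{-49616 + 19872}{\left(20933 + 12568\right) + 210} = - \frac{29744}{33501 + 210} = - \frac{29744}{33711}$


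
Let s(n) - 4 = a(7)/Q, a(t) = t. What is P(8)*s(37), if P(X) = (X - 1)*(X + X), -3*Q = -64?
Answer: 1939/4 ≈ 484.75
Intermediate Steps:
Q = 64/3 (Q = -⅓*(-64) = 64/3 ≈ 21.333)
P(X) = 2*X*(-1 + X) (P(X) = (-1 + X)*(2*X) = 2*X*(-1 + X))
s(n) = 277/64 (s(n) = 4 + 7/(64/3) = 4 + 7*(3/64) = 4 + 21/64 = 277/64)
P(8)*s(37) = (2*8*(-1 + 8))*(277/64) = (2*8*7)*(277/64) = 112*(277/64) = 1939/4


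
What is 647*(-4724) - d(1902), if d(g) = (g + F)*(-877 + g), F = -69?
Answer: -4935253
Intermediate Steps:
d(g) = (-877 + g)*(-69 + g) (d(g) = (g - 69)*(-877 + g) = (-69 + g)*(-877 + g) = (-877 + g)*(-69 + g))
647*(-4724) - d(1902) = 647*(-4724) - (60513 + 1902**2 - 946*1902) = -3056428 - (60513 + 3617604 - 1799292) = -3056428 - 1*1878825 = -3056428 - 1878825 = -4935253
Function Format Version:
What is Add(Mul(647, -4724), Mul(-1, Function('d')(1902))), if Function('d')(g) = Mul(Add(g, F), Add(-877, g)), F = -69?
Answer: -4935253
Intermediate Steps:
Function('d')(g) = Mul(Add(-877, g), Add(-69, g)) (Function('d')(g) = Mul(Add(g, -69), Add(-877, g)) = Mul(Add(-69, g), Add(-877, g)) = Mul(Add(-877, g), Add(-69, g)))
Add(Mul(647, -4724), Mul(-1, Function('d')(1902))) = Add(Mul(647, -4724), Mul(-1, Add(60513, Pow(1902, 2), Mul(-946, 1902)))) = Add(-3056428, Mul(-1, Add(60513, 3617604, -1799292))) = Add(-3056428, Mul(-1, 1878825)) = Add(-3056428, -1878825) = -4935253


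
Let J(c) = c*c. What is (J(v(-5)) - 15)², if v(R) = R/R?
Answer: 196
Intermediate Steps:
v(R) = 1
J(c) = c²
(J(v(-5)) - 15)² = (1² - 15)² = (1 - 15)² = (-14)² = 196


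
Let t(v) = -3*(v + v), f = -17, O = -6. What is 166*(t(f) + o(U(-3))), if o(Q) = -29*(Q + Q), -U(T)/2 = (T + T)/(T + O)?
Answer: 89308/3 ≈ 29769.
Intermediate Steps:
U(T) = -4*T/(-6 + T) (U(T) = -2*(T + T)/(T - 6) = -2*2*T/(-6 + T) = -4*T/(-6 + T))
t(v) = -6*v
o(Q) = -58*Q
166*(t(f) + o(U(-3))) = 166*(-6*(-17) - (-232)*(-3)/(-6 - 3)) = 166*(102 - (-232)*(-3)/(-9)) = 166*(102 - (-232)*(-3)*(-1)/9) = 166*(102 - 58*(-4/3)) = 166*(102 + 232/3) = 166*(538/3) = 89308/3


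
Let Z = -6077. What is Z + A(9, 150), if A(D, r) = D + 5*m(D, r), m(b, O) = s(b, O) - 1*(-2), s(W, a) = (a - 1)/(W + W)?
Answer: -108299/18 ≈ -6016.6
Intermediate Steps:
s(W, a) = (-1 + a)/(2*W) (s(W, a) = (-1 + a)/((2*W)) = (-1 + a)*(1/(2*W)) = (-1 + a)/(2*W))
m(b, O) = 2 + (-1 + O)/(2*b) (m(b, O) = (-1 + O)/(2*b) - 1*(-2) = (-1 + O)/(2*b) + 2 = 2 + (-1 + O)/(2*b))
A(D, r) = D + 5*(-1 + r + 4*D)/(2*D) (A(D, r) = D + 5*((-1 + r + 4*D)/(2*D)) = D + 5*(-1 + r + 4*D)/(2*D))
Z + A(9, 150) = -6077 + (10 + 9 - 5/2/9 + (5/2)*150/9) = -6077 + (10 + 9 - 5/2*⅑ + (5/2)*150*(⅑)) = -6077 + (10 + 9 - 5/18 + 125/3) = -6077 + 1087/18 = -108299/18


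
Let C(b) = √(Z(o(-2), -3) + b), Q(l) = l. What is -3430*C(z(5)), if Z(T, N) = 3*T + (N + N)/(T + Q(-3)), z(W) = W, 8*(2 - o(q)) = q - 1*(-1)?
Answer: -245*√14294/2 ≈ -14646.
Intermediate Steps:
o(q) = 15/8 - q/8 (o(q) = 2 - (q - 1*(-1))/8 = 2 - (q + 1)/8 = 2 - (1 + q)/8 = 2 + (-⅛ - q/8) = 15/8 - q/8)
Z(T, N) = 3*T + 2*N/(-3 + T) (Z(T, N) = 3*T + (N + N)/(T - 3) = 3*T + (2*N)/(-3 + T) = 3*T + 2*N/(-3 + T))
C(b) = √(741/56 + b) (C(b) = √((-9*(15/8 - ⅛*(-2)) + 2*(-3) + 3*(15/8 - ⅛*(-2))²)/(-3 + (15/8 - ⅛*(-2))) + b) = √((-9*(15/8 + ¼) - 6 + 3*(15/8 + ¼)²)/(-3 + (15/8 + ¼)) + b) = √((-9*17/8 - 6 + 3*(17/8)²)/(-3 + 17/8) + b) = √((-153/8 - 6 + 3*(289/64))/(-7/8) + b) = √(-8*(-153/8 - 6 + 867/64)/7 + b) = √(-8/7*(-741/64) + b) = √(741/56 + b))
-3430*C(z(5)) = -245*√(10374 + 784*5)/2 = -245*√(10374 + 3920)/2 = -245*√14294/2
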